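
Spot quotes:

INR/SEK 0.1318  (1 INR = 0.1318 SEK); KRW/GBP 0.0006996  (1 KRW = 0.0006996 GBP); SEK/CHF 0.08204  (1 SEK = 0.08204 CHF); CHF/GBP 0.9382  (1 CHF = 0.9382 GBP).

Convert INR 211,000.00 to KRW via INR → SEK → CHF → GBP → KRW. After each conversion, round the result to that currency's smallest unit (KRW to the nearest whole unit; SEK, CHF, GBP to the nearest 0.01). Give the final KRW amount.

KRW 3,059,634

INR 211,000.00 × 0.1318 = SEK 27,809.80
SEK 27,809.80 × 0.08204 = CHF 2,281.52
CHF 2,281.52 × 0.9382 = GBP 2,140.52
GBP 2,140.52 ÷ 0.0006996 = KRW 3,059,634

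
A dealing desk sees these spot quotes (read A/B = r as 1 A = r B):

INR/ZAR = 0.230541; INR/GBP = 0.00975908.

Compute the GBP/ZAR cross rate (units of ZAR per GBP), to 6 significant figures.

GBP/ZAR = 23.6232

1 GBP ÷ 0.00975908 = 102.469 INR
102.469 INR × 0.230541 = 23.6232 ZAR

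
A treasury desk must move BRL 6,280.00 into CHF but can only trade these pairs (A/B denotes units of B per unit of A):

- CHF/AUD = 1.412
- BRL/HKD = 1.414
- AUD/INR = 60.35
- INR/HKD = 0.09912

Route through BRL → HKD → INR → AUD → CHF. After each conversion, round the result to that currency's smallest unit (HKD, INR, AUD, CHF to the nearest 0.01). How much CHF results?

CHF 1,051.32

BRL 6,280.00 × 1.414 = HKD 8,879.92
HKD 8,879.92 ÷ 0.09912 = INR 89,587.57
INR 89,587.57 ÷ 60.35 = AUD 1,484.47
AUD 1,484.47 ÷ 1.412 = CHF 1,051.32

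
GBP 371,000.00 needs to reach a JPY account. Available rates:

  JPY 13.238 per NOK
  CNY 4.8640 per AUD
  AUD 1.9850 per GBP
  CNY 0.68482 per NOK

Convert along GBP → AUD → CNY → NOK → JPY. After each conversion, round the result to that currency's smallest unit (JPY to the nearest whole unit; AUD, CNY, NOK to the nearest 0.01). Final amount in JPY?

JPY 69,242,690

GBP 371,000.00 × 1.9850 = AUD 736,435.00
AUD 736,435.00 × 4.8640 = CNY 3,582,019.84
CNY 3,582,019.84 ÷ 0.68482 = NOK 5,230,600.51
NOK 5,230,600.51 × 13.238 = JPY 69,242,690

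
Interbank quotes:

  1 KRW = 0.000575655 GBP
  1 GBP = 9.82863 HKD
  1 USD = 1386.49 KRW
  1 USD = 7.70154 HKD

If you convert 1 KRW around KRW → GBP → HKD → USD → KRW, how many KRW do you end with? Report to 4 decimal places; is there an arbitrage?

1.0186 (arbitrage exists)

Around KRW → GBP → HKD → USD → KRW: 1 × 0.000575655 × 9.82863 ÷ 7.70154 × 1386.49 = 1.018578
Product > 1; profitable direction is KRW → GBP → HKD → USD → KRW.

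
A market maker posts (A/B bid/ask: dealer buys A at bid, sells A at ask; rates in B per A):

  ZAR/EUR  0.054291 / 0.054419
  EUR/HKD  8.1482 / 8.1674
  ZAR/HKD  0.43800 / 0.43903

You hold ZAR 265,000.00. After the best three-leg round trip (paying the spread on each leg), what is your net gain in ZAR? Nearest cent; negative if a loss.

Net profit: ZAR 2,018.41

Best loop ZAR → EUR → HKD → ZAR:
ZAR 265,000.00 × 0.054291 (sell ZAR at bid) = EUR 14,387.11
EUR 14,387.11 × 8.1482 (sell EUR at bid) = HKD 117,229.09
HKD 117,229.09 ÷ 0.43903 (buy ZAR at ask) = ZAR 267,018.41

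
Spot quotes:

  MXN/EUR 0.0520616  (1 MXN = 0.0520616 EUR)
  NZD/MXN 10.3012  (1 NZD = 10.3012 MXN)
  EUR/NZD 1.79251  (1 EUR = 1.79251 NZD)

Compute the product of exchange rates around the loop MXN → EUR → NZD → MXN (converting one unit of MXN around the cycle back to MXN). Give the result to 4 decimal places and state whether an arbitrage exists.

Around MXN → EUR → NZD → MXN: 1 × 0.0520616 × 1.79251 × 10.3012 = 0.961318
Product < 1; profitable direction is MXN → NZD → EUR → MXN.

0.9613 (arbitrage exists)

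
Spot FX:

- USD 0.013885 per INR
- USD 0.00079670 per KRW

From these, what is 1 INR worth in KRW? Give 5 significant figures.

1 INR × 0.013885 = 0.013885 USD
0.013885 USD ÷ 0.00079670 = 17.4281 KRW

INR/KRW = 17.428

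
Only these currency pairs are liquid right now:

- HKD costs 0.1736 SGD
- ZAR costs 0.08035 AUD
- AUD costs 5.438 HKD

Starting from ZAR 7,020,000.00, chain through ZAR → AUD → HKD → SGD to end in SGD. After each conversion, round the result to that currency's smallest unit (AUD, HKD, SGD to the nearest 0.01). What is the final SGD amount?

ZAR 7,020,000.00 × 0.08035 = AUD 564,057.00
AUD 564,057.00 × 5.438 = HKD 3,067,341.97
HKD 3,067,341.97 × 0.1736 = SGD 532,490.57

SGD 532,490.57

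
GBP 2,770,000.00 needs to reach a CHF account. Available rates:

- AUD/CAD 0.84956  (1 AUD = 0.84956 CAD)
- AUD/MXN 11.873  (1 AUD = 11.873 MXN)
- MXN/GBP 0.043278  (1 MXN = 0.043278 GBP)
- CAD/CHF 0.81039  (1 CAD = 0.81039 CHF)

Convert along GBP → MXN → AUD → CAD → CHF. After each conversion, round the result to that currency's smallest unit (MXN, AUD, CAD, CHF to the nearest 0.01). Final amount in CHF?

CHF 3,711,421.23

GBP 2,770,000.00 ÷ 0.043278 = MXN 64,004,806.14
MXN 64,004,806.14 ÷ 11.873 = AUD 5,390,786.33
AUD 5,390,786.33 × 0.84956 = CAD 4,579,796.43
CAD 4,579,796.43 × 0.81039 = CHF 3,711,421.23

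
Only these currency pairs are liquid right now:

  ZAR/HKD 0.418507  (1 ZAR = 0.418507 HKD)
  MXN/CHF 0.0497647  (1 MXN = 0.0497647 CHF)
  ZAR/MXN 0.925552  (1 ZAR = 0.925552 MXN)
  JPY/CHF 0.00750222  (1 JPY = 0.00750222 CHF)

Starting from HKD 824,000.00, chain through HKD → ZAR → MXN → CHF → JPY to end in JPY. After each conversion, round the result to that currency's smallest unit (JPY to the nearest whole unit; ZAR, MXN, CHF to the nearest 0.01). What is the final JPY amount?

HKD 824,000.00 ÷ 0.418507 = ZAR 1,968,903.75
ZAR 1,968,903.75 × 0.925552 = MXN 1,822,322.80
MXN 1,822,322.80 × 0.0497647 = CHF 90,687.35
CHF 90,687.35 ÷ 0.00750222 = JPY 12,088,069

JPY 12,088,069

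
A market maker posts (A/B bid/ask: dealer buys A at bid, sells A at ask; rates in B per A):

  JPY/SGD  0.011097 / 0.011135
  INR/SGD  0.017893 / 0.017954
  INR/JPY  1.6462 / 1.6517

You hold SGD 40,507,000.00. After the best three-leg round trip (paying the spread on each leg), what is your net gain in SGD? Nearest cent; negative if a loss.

Best loop SGD → INR → JPY → SGD:
SGD 40,507,000.00 ÷ 0.017954 (buy INR at ask) = INR 2,256,154,617.36
INR 2,256,154,617.36 × 1.6462 (sell INR at bid) = JPY 3,714,081,731
JPY 3,714,081,731 × 0.011097 (sell JPY at bid) = SGD 41,215,164.97

Net profit: SGD 708,164.97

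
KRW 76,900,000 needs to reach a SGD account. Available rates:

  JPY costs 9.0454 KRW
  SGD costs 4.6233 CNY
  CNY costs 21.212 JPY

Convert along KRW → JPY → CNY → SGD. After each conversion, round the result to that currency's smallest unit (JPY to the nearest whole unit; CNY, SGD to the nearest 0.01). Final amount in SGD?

KRW 76,900,000 ÷ 9.0454 = JPY 8,501,559
JPY 8,501,559 ÷ 21.212 = CNY 400,790.07
CNY 400,790.07 ÷ 4.6233 = SGD 86,689.18

SGD 86,689.18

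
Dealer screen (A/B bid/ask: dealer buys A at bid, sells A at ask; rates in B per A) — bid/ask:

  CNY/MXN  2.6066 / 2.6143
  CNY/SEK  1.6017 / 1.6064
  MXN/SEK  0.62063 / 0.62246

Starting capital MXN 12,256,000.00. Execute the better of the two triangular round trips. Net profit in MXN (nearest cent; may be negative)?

Net profit: MXN 86,473.76

Best loop MXN → SEK → CNY → MXN:
MXN 12,256,000.00 × 0.62063 (sell MXN at bid) = SEK 7,606,441.28
SEK 7,606,441.28 ÷ 1.6064 (buy CNY at ask) = CNY 4,735,085.46
CNY 4,735,085.46 × 2.6066 (sell CNY at bid) = MXN 12,342,473.76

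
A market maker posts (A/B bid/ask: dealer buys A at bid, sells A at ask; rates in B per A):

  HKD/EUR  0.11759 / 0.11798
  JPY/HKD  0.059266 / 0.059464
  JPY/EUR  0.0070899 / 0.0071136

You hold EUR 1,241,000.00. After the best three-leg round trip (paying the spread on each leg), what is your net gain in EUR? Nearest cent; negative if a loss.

Net profit: EUR 13,149.70

Best loop EUR → HKD → JPY → EUR:
EUR 1,241,000.00 ÷ 0.11798 (buy HKD at ask) = HKD 10,518,731.99
HKD 10,518,731.99 ÷ 0.059464 (buy JPY at ask) = JPY 176,892,439
JPY 176,892,439 × 0.0070899 (sell JPY at bid) = EUR 1,254,149.70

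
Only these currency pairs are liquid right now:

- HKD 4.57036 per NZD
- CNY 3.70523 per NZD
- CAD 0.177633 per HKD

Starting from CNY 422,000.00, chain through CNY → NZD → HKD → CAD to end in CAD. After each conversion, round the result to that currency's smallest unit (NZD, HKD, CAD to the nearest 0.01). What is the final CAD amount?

CNY 422,000.00 ÷ 3.70523 = NZD 113,893.06
NZD 113,893.06 × 4.57036 = HKD 520,532.29
HKD 520,532.29 × 0.177633 = CAD 92,463.71

CAD 92,463.71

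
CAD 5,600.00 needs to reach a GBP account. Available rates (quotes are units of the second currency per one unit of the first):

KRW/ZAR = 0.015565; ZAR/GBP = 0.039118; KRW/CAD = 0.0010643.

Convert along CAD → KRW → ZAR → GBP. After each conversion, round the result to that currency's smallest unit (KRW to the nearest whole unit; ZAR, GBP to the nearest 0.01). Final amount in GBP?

CAD 5,600.00 ÷ 0.0010643 = KRW 5,261,674
KRW 5,261,674 × 0.015565 = ZAR 81,897.96
ZAR 81,897.96 × 0.039118 = GBP 3,203.68

GBP 3,203.68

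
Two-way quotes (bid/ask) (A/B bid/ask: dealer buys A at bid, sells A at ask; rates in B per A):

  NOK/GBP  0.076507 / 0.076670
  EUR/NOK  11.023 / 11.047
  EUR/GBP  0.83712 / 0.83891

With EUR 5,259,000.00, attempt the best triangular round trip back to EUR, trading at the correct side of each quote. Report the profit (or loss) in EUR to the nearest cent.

Best loop EUR → NOK → GBP → EUR:
EUR 5,259,000.00 × 11.023 (sell EUR at bid) = NOK 57,969,957.00
NOK 57,969,957.00 × 0.076507 (sell NOK at bid) = GBP 4,435,107.50
GBP 4,435,107.50 ÷ 0.83891 (buy EUR at ask) = EUR 5,286,750.07

Net profit: EUR 27,750.07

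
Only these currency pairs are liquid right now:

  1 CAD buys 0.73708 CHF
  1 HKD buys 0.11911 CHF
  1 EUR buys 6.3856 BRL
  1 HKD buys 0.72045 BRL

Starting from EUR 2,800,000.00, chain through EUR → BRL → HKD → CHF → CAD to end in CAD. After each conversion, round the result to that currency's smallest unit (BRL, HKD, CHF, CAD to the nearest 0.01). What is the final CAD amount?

EUR 2,800,000.00 × 6.3856 = BRL 17,879,680.00
BRL 17,879,680.00 ÷ 0.72045 = HKD 24,817,378.03
HKD 24,817,378.03 × 0.11911 = CHF 2,955,997.90
CHF 2,955,997.90 ÷ 0.73708 = CAD 4,010,416.64

CAD 4,010,416.64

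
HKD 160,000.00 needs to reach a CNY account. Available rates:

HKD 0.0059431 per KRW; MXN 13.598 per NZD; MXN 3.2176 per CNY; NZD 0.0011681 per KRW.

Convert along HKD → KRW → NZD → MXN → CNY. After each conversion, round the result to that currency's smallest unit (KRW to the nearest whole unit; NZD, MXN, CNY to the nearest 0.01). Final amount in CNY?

HKD 160,000.00 ÷ 0.0059431 = KRW 26,921,977
KRW 26,921,977 × 0.0011681 = NZD 31,447.56
NZD 31,447.56 × 13.598 = MXN 427,623.92
MXN 427,623.92 ÷ 3.2176 = CNY 132,901.52

CNY 132,901.52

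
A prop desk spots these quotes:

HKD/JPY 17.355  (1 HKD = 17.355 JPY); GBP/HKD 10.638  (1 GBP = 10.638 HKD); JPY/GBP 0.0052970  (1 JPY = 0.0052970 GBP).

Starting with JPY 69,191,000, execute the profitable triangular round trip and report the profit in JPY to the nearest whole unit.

Profitable loop is JPY → HKD → GBP → JPY:
JPY 69,191,000 ÷ 17.355 = HKD 3,986,804.96
HKD 3,986,804.96 ÷ 10.638 = GBP 374,770.16
GBP 374,770.16 ÷ 0.0052970 = JPY 70,751,399
Profit = JPY 70,751,399 − JPY 69,191,000

Profit: JPY 1,560,399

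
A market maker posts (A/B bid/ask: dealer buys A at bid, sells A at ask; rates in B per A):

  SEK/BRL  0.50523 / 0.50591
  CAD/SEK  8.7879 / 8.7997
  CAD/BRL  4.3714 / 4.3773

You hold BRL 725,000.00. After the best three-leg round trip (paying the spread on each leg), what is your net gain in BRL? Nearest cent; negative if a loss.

Net profit: BRL 10,370.04

Best loop BRL → CAD → SEK → BRL:
BRL 725,000.00 ÷ 4.3773 (buy CAD at ask) = CAD 165,627.21
CAD 165,627.21 × 8.7879 (sell CAD at bid) = SEK 1,455,515.39
SEK 1,455,515.39 × 0.50523 (sell SEK at bid) = BRL 735,370.04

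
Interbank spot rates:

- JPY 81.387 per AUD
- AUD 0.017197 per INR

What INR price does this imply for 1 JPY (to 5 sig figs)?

1 JPY ÷ 81.387 = 0.012287 AUD
0.012287 AUD ÷ 0.017197 = 0.714484 INR

JPY/INR = 0.71448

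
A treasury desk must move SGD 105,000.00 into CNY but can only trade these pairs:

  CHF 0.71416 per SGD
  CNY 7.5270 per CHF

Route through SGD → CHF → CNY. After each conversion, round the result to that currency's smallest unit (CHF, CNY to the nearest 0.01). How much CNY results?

SGD 105,000.00 × 0.71416 = CHF 74,986.80
CHF 74,986.80 × 7.5270 = CNY 564,425.64

CNY 564,425.64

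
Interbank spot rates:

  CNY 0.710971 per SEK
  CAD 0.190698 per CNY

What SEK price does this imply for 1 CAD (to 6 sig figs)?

CAD/SEK = 7.37568

1 CAD ÷ 0.190698 = 5.24389 CNY
5.24389 CNY ÷ 0.710971 = 7.37568 SEK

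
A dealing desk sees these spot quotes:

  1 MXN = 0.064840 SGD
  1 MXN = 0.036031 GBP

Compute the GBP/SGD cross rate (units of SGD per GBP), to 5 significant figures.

GBP/SGD = 1.7996

1 GBP ÷ 0.036031 = 27.7539 MXN
27.7539 MXN × 0.064840 = 1.79956 SGD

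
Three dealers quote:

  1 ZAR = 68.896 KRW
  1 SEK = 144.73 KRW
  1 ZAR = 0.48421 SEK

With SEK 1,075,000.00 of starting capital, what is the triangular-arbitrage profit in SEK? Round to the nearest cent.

Profitable loop is SEK → KRW → ZAR → SEK:
SEK 1,075,000.00 × 144.73 = KRW 155,584,750
KRW 155,584,750 ÷ 68.896 = ZAR 2,258,255.20
ZAR 2,258,255.20 × 0.48421 = SEK 1,093,469.75
Profit = SEK 1,093,469.75 − SEK 1,075,000.00

Profit: SEK 18,469.75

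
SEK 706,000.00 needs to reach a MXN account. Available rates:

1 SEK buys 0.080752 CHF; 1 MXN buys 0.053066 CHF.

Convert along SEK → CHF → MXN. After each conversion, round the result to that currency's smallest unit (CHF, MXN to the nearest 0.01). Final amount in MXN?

SEK 706,000.00 × 0.080752 = CHF 57,010.91
CHF 57,010.91 ÷ 0.053066 = MXN 1,074,339.69

MXN 1,074,339.69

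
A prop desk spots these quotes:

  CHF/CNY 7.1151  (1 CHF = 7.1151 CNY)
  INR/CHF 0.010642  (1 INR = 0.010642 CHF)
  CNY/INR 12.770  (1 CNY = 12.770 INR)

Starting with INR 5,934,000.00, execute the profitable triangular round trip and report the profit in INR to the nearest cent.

Profitable loop is INR → CNY → CHF → INR:
INR 5,934,000.00 ÷ 12.770 = CNY 464,682.85
CNY 464,682.85 ÷ 7.1151 = CHF 65,309.39
CHF 65,309.39 ÷ 0.010642 = INR 6,136,947.13
Profit = INR 6,136,947.13 − INR 5,934,000.00

Profit: INR 202,947.13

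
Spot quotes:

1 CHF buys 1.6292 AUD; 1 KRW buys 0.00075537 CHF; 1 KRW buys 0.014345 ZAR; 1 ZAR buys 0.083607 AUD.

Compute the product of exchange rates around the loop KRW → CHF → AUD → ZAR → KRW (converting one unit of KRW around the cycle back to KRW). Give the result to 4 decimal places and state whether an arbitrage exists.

Around KRW → CHF → AUD → ZAR → KRW: 1 × 0.00075537 × 1.6292 ÷ 0.083607 ÷ 0.014345 = 1.026103
Product > 1; profitable direction is KRW → CHF → AUD → ZAR → KRW.

1.0261 (arbitrage exists)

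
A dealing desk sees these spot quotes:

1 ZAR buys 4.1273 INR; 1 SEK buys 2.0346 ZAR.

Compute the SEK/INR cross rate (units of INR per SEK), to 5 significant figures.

SEK/INR = 8.3974

1 SEK × 2.0346 = 2.0346 ZAR
2.0346 ZAR × 4.1273 = 8.3974 INR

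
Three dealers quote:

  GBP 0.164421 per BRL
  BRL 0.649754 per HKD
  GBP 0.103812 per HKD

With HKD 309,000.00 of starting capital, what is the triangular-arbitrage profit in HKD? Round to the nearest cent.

Profitable loop is HKD → BRL → GBP → HKD:
HKD 309,000.00 × 0.649754 = BRL 200,773.99
BRL 200,773.99 × 0.164421 = GBP 33,011.46
GBP 33,011.46 ÷ 0.103812 = HKD 317,992.71
Profit = HKD 317,992.71 − HKD 309,000.00

Profit: HKD 8,992.71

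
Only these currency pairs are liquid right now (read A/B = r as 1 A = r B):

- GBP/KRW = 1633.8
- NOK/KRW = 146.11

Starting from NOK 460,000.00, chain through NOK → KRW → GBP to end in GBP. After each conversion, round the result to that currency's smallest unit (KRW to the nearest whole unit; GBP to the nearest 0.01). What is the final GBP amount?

GBP 41,137.59

NOK 460,000.00 × 146.11 = KRW 67,210,600
KRW 67,210,600 ÷ 1633.8 = GBP 41,137.59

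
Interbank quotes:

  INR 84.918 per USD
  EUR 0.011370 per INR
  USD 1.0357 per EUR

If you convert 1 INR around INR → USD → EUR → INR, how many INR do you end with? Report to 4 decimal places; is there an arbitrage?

1.0000 (no arbitrage)

Around INR → USD → EUR → INR: 1 ÷ 84.918 ÷ 1.0357 ÷ 0.011370 = 1.000013
Product ≈ 1 (deviation 0.001%, within rounding noise).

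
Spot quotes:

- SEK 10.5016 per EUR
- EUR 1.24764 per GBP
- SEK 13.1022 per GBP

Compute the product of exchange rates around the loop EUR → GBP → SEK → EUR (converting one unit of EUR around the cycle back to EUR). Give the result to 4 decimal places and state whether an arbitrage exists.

Around EUR → GBP → SEK → EUR: 1 ÷ 1.24764 × 13.1022 ÷ 10.5016 = 0.999999
Product ≈ 1 (deviation 0.000%, within rounding noise).

1.0000 (no arbitrage)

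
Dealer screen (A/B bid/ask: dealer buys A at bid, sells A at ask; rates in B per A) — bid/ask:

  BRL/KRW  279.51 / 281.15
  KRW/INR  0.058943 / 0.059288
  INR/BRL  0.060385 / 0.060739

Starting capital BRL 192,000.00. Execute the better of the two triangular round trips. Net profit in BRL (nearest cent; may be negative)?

Net result: BRL -988.34 (no profitable arbitrage after spreads)

Best loop BRL → KRW → INR → BRL:
BRL 192,000.00 × 279.51 (sell BRL at bid) = KRW 53,665,920
KRW 53,665,920 × 0.058943 (sell KRW at bid) = INR 3,163,230.32
INR 3,163,230.32 × 0.060385 (sell INR at bid) = BRL 191,011.66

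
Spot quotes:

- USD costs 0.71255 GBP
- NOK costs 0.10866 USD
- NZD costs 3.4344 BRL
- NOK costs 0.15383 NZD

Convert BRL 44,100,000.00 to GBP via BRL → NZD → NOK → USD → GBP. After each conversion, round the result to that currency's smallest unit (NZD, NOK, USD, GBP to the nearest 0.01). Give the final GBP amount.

GBP 6,462,963.73

BRL 44,100,000.00 ÷ 3.4344 = NZD 12,840,670.86
NZD 12,840,670.86 ÷ 0.15383 = NOK 83,473,125.27
NOK 83,473,125.27 × 0.10866 = USD 9,070,189.79
USD 9,070,189.79 × 0.71255 = GBP 6,462,963.73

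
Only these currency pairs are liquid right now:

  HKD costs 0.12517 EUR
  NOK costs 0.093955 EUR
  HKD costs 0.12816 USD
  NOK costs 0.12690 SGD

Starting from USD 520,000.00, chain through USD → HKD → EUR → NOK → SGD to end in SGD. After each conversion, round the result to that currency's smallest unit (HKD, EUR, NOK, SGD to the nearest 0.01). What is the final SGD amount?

USD 520,000.00 ÷ 0.12816 = HKD 4,057,428.21
HKD 4,057,428.21 × 0.12517 = EUR 507,868.29
EUR 507,868.29 ÷ 0.093955 = NOK 5,405,441.86
NOK 5,405,441.86 × 0.12690 = SGD 685,950.57

SGD 685,950.57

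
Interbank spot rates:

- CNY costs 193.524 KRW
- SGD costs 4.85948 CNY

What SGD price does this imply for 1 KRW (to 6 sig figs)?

1 KRW ÷ 193.524 = 0.00516732 CNY
0.00516732 CNY ÷ 4.85948 = 0.00106335 SGD

KRW/SGD = 0.00106335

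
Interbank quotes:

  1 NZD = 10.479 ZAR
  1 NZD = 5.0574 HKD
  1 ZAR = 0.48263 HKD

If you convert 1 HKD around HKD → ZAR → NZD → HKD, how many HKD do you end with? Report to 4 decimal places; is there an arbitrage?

1.0000 (no arbitrage)

Around HKD → ZAR → NZD → HKD: 1 ÷ 0.48263 ÷ 10.479 × 5.0574 = 0.999984
Product ≈ 1 (deviation 0.002%, within rounding noise).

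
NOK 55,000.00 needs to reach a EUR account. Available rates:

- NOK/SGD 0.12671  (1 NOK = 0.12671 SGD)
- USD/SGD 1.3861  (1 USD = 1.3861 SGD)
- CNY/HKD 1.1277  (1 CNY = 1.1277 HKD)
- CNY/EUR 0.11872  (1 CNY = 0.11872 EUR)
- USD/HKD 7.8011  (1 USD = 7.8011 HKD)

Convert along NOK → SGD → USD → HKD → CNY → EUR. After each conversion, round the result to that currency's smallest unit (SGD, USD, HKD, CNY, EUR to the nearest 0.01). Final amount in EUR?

NOK 55,000.00 × 0.12671 = SGD 6,969.05
SGD 6,969.05 ÷ 1.3861 = USD 5,027.81
USD 5,027.81 × 7.8011 = HKD 39,222.45
HKD 39,222.45 ÷ 1.1277 = CNY 34,780.93
CNY 34,780.93 × 0.11872 = EUR 4,129.19

EUR 4,129.19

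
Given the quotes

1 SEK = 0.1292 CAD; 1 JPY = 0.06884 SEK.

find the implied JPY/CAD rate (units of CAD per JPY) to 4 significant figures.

JPY/CAD = 0.008894

1 JPY × 0.06884 = 0.06884 SEK
0.06884 SEK × 0.1292 = 0.00889413 CAD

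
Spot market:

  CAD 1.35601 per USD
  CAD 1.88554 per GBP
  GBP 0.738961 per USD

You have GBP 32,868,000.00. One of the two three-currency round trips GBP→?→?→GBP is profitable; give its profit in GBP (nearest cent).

Profit: GBP 904,845.58

Profitable loop is GBP → CAD → USD → GBP:
GBP 32,868,000.00 × 1.88554 = CAD 61,973,928.72
CAD 61,973,928.72 ÷ 1.35601 = USD 45,703,150.21
USD 45,703,150.21 × 0.738961 = GBP 33,772,845.58
Profit = GBP 33,772,845.58 − GBP 32,868,000.00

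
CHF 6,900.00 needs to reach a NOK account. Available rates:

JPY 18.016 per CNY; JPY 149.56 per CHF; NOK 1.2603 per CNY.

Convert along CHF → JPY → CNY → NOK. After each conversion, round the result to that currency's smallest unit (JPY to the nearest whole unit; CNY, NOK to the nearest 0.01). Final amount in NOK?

CHF 6,900.00 × 149.56 = JPY 1,031,964
JPY 1,031,964 ÷ 18.016 = CNY 57,280.42
CNY 57,280.42 × 1.2603 = NOK 72,190.51

NOK 72,190.51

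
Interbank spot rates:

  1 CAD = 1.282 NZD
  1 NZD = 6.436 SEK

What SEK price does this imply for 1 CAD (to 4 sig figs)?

CAD/SEK = 8.251

1 CAD × 1.282 = 1.282 NZD
1.282 NZD × 6.436 = 8.25095 SEK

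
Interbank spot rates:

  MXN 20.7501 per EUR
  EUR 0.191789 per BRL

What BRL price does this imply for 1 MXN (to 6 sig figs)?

MXN/BRL = 0.251279

1 MXN ÷ 20.7501 = 0.0481925 EUR
0.0481925 EUR ÷ 0.191789 = 0.251279 BRL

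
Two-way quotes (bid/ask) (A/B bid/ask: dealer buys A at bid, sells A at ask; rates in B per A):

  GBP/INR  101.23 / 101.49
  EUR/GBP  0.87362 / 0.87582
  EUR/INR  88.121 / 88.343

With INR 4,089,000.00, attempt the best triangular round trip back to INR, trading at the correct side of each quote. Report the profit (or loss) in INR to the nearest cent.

Best loop INR → EUR → GBP → INR:
INR 4,089,000.00 ÷ 88.343 (buy EUR at ask) = EUR 46,285.50
EUR 46,285.50 × 0.87362 (sell EUR at bid) = GBP 40,435.94
GBP 40,435.94 × 101.23 (sell GBP at bid) = INR 4,093,330.13

Net profit: INR 4,330.13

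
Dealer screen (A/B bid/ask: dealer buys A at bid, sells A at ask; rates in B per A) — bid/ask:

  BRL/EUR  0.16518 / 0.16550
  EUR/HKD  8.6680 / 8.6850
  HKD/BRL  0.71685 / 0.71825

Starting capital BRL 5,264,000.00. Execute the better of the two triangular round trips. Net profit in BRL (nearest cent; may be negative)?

Net profit: BRL 138,820.44

Best loop BRL → EUR → HKD → BRL:
BRL 5,264,000.00 × 0.16518 (sell BRL at bid) = EUR 869,507.52
EUR 869,507.52 × 8.6680 (sell EUR at bid) = HKD 7,536,891.18
HKD 7,536,891.18 × 0.71685 (sell HKD at bid) = BRL 5,402,820.44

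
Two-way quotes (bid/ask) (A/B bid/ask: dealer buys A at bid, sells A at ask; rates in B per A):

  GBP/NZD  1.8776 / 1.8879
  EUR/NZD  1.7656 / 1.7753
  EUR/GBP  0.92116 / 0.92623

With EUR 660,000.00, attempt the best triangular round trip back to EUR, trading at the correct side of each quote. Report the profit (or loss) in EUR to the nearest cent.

Best loop EUR → NZD → GBP → EUR:
EUR 660,000.00 × 1.7656 (sell EUR at bid) = NZD 1,165,296.00
NZD 1,165,296.00 ÷ 1.8879 (buy GBP at ask) = GBP 617,244.56
GBP 617,244.56 ÷ 0.92623 (buy EUR at ask) = EUR 666,405.27

Net profit: EUR 6,405.27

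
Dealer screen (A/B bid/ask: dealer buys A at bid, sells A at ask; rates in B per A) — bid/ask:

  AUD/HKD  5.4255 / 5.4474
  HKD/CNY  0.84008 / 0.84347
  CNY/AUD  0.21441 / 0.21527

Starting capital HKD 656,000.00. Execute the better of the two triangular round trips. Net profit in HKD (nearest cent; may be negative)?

Best loop HKD → AUD → CNY → HKD:
HKD 656,000.00 ÷ 5.4474 (buy AUD at ask) = AUD 120,424.42
AUD 120,424.42 ÷ 0.21527 (buy CNY at ask) = CNY 559,411.08
CNY 559,411.08 ÷ 0.84347 (buy HKD at ask) = HKD 663,225.81

Net profit: HKD 7,225.81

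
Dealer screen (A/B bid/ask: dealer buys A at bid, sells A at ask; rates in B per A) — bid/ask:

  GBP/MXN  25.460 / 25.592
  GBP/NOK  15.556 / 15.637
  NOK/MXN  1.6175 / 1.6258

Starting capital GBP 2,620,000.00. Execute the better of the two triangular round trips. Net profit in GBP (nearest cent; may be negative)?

Best loop GBP → MXN → NOK → GBP:
GBP 2,620,000.00 × 25.460 (sell GBP at bid) = MXN 66,705,200.00
MXN 66,705,200.00 ÷ 1.6258 (buy NOK at ask) = NOK 41,029,154.88
NOK 41,029,154.88 ÷ 15.637 (buy GBP at ask) = GBP 2,623,850.79

Net profit: GBP 3,850.79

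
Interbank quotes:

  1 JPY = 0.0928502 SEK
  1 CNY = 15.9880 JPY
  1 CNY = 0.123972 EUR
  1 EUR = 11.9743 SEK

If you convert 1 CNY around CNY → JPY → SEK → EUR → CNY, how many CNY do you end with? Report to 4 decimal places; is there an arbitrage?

Around CNY → JPY → SEK → EUR → CNY: 1 × 15.9880 × 0.0928502 ÷ 11.9743 ÷ 0.123972 = 1.000007
Product ≈ 1 (deviation 0.001%, within rounding noise).

1.0000 (no arbitrage)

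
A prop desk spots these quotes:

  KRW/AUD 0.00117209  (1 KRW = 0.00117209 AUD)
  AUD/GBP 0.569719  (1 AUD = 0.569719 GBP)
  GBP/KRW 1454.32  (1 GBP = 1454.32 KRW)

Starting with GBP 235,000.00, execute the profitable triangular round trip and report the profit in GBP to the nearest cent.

Profitable loop is GBP → AUD → KRW → GBP:
GBP 235,000.00 ÷ 0.569719 = AUD 412,484.05
AUD 412,484.05 ÷ 0.00117209 = KRW 351,921,823
KRW 351,921,823 ÷ 1454.32 = GBP 241,983.76
Profit = GBP 241,983.76 − GBP 235,000.00

Profit: GBP 6,983.76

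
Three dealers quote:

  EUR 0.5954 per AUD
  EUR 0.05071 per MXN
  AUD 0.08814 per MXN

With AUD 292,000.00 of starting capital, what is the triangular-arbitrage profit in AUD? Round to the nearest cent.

Profit: AUD 10,183.76

Profitable loop is AUD → EUR → MXN → AUD:
AUD 292,000.00 × 0.5954 = EUR 173,856.80
EUR 173,856.80 ÷ 0.05071 = MXN 3,428,451.98
MXN 3,428,451.98 × 0.08814 = AUD 302,183.76
Profit = AUD 302,183.76 − AUD 292,000.00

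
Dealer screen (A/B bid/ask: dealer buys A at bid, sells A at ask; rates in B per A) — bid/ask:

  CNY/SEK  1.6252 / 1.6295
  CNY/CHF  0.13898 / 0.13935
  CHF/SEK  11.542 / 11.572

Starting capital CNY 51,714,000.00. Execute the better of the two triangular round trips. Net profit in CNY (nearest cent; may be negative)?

Best loop CNY → SEK → CHF → CNY:
CNY 51,714,000.00 × 1.6252 (sell CNY at bid) = SEK 84,045,592.80
SEK 84,045,592.80 ÷ 11.572 (buy CHF at ask) = CHF 7,262,840.72
CHF 7,262,840.72 ÷ 0.13935 (buy CNY at ask) = CNY 52,119,416.71

Net profit: CNY 405,416.71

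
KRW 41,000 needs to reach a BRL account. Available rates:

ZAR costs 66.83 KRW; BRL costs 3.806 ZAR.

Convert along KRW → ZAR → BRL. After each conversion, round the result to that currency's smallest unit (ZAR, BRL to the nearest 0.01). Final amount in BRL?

KRW 41,000 ÷ 66.83 = ZAR 613.50
ZAR 613.50 ÷ 3.806 = BRL 161.19

BRL 161.19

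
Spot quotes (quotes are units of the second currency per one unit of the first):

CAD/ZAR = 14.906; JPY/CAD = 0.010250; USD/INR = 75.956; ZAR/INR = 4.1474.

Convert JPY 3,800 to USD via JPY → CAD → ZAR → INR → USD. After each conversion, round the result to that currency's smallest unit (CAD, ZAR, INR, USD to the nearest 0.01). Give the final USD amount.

JPY 3,800 × 0.010250 = CAD 38.95
CAD 38.95 × 14.906 = ZAR 580.59
ZAR 580.59 × 4.1474 = INR 2,407.94
INR 2,407.94 ÷ 75.956 = USD 31.70

USD 31.70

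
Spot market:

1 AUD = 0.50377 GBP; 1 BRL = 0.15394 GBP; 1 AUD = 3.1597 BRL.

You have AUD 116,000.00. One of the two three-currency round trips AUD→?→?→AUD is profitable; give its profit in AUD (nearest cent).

Profit: AUD 4,141.47

Profitable loop is AUD → GBP → BRL → AUD:
AUD 116,000.00 × 0.50377 = GBP 58,437.32
GBP 58,437.32 ÷ 0.15394 = BRL 379,611.02
BRL 379,611.02 ÷ 3.1597 = AUD 120,141.47
Profit = AUD 120,141.47 − AUD 116,000.00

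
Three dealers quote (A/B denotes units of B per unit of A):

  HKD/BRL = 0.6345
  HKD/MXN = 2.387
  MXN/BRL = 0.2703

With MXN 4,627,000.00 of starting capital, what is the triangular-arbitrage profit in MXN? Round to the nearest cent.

Profitable loop is MXN → BRL → HKD → MXN:
MXN 4,627,000.00 × 0.2703 = BRL 1,250,678.10
BRL 1,250,678.10 ÷ 0.6345 = HKD 1,971,123.88
HKD 1,971,123.88 × 2.387 = MXN 4,705,072.69
Profit = MXN 4,705,072.69 − MXN 4,627,000.00

Profit: MXN 78,072.69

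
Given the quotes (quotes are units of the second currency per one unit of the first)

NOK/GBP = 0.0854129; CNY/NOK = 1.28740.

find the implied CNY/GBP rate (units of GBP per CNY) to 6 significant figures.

1 CNY × 1.28740 = 1.2874 NOK
1.2874 NOK × 0.0854129 = 0.109961 GBP

CNY/GBP = 0.109961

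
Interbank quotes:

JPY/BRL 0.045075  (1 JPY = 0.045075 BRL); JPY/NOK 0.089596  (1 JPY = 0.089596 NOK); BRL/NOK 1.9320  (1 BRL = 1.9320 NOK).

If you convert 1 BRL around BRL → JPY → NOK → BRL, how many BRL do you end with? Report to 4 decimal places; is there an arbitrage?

Around BRL → JPY → NOK → BRL: 1 ÷ 0.045075 × 0.089596 ÷ 1.9320 = 1.028835
Product > 1; profitable direction is BRL → JPY → NOK → BRL.

1.0288 (arbitrage exists)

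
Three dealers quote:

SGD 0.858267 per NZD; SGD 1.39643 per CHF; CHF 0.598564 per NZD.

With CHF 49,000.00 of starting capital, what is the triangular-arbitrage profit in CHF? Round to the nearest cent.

Profitable loop is CHF → NZD → SGD → CHF:
CHF 49,000.00 ÷ 0.598564 = NZD 81,862.59
NZD 81,862.59 × 0.858267 = SGD 70,259.96
SGD 70,259.96 ÷ 1.39643 = CHF 50,313.99
Profit = CHF 50,313.99 − CHF 49,000.00

Profit: CHF 1,313.99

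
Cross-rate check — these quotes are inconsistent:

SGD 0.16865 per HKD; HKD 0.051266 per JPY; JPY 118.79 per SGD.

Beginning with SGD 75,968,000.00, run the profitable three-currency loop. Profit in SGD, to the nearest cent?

Profit: SGD 2,055,666.34

Profitable loop is SGD → JPY → HKD → SGD:
SGD 75,968,000.00 × 118.79 = JPY 9,024,238,720
JPY 9,024,238,720 × 0.051266 = HKD 462,636,622.22
HKD 462,636,622.22 × 0.16865 = SGD 78,023,666.34
Profit = SGD 78,023,666.34 − SGD 75,968,000.00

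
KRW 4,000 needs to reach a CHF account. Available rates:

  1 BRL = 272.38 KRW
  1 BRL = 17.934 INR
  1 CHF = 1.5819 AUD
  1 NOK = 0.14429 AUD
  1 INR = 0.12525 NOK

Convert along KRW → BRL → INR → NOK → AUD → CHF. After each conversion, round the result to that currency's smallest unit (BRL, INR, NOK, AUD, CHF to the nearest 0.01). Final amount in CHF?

CHF 3.01

KRW 4,000 ÷ 272.38 = BRL 14.69
BRL 14.69 × 17.934 = INR 263.45
INR 263.45 × 0.12525 = NOK 33.00
NOK 33.00 × 0.14429 = AUD 4.76
AUD 4.76 ÷ 1.5819 = CHF 3.01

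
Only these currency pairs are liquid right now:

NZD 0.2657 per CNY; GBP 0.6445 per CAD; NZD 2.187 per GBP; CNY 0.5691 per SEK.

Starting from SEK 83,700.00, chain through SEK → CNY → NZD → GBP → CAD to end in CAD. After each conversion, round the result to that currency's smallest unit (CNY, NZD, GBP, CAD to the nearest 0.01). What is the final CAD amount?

SEK 83,700.00 × 0.5691 = CNY 47,633.67
CNY 47,633.67 × 0.2657 = NZD 12,656.27
NZD 12,656.27 ÷ 2.187 = GBP 5,787.05
GBP 5,787.05 ÷ 0.6445 = CAD 8,979.13

CAD 8,979.13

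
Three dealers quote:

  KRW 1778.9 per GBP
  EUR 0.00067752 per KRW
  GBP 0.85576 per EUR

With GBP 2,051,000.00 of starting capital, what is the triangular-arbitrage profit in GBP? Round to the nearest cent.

Profit: GBP 64,394.15

Profitable loop is GBP → KRW → EUR → GBP:
GBP 2,051,000.00 × 1778.9 = KRW 3,648,523,900
KRW 3,648,523,900 × 0.00067752 = EUR 2,471,947.91
EUR 2,471,947.91 × 0.85576 = GBP 2,115,394.15
Profit = GBP 2,115,394.15 − GBP 2,051,000.00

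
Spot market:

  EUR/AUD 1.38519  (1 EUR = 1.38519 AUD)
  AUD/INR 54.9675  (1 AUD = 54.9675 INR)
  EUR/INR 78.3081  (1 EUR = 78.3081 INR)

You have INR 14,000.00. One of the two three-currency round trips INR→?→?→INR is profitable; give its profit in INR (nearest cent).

Profit: INR 398.57

Profitable loop is INR → AUD → EUR → INR:
INR 14,000.00 ÷ 54.9675 = AUD 254.70
AUD 254.70 ÷ 1.38519 = EUR 183.87
EUR 183.87 × 78.3081 = INR 14,398.57
Profit = INR 14,398.57 − INR 14,000.00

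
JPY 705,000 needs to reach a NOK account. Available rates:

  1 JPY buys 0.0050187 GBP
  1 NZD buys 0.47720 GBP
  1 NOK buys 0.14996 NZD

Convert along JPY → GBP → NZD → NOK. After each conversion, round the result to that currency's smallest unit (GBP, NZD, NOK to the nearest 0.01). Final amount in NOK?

NOK 49,442.92

JPY 705,000 × 0.0050187 = GBP 3,538.18
GBP 3,538.18 ÷ 0.47720 = NZD 7,414.46
NZD 7,414.46 ÷ 0.14996 = NOK 49,442.92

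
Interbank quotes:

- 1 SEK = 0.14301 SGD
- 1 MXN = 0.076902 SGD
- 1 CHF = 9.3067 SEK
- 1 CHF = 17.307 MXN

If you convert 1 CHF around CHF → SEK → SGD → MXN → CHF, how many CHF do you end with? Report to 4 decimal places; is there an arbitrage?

1.0000 (no arbitrage)

Around CHF → SEK → SGD → MXN → CHF: 1 × 9.3067 × 0.14301 ÷ 0.076902 ÷ 17.307 = 1.000006
Product ≈ 1 (deviation 0.001%, within rounding noise).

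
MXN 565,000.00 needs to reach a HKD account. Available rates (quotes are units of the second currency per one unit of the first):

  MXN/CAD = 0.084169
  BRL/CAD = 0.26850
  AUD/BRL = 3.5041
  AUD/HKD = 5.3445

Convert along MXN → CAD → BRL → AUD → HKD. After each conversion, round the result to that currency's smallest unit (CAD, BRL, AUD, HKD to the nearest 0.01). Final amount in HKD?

HKD 270,138.71

MXN 565,000.00 × 0.084169 = CAD 47,555.48
CAD 47,555.48 ÷ 0.26850 = BRL 177,115.38
BRL 177,115.38 ÷ 3.5041 = AUD 50,545.18
AUD 50,545.18 × 5.3445 = HKD 270,138.71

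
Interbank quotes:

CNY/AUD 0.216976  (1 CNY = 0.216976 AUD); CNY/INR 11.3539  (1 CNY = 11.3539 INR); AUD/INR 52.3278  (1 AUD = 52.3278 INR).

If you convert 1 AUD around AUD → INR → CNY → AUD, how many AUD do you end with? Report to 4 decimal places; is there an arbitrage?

1.0000 (no arbitrage)

Around AUD → INR → CNY → AUD: 1 × 52.3278 ÷ 11.3539 × 0.216976 = 0.999998
Product ≈ 1 (deviation 0.000%, within rounding noise).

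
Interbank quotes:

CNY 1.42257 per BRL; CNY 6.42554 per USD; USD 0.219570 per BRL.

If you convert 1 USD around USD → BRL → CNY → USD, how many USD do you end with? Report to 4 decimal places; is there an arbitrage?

Around USD → BRL → CNY → USD: 1 ÷ 0.219570 × 1.42257 ÷ 6.42554 = 1.008303
Product > 1; profitable direction is USD → BRL → CNY → USD.

1.0083 (arbitrage exists)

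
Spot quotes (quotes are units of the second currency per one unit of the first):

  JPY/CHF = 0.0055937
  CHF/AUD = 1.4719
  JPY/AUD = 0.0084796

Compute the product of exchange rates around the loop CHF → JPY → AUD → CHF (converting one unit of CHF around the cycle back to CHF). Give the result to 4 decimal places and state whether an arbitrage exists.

Around CHF → JPY → AUD → CHF: 1 ÷ 0.0055937 × 0.0084796 ÷ 1.4719 = 1.029907
Product > 1; profitable direction is CHF → JPY → AUD → CHF.

1.0299 (arbitrage exists)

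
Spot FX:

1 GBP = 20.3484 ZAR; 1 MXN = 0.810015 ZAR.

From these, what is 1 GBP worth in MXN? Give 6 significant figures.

1 GBP × 20.3484 = 20.3484 ZAR
20.3484 ZAR ÷ 0.810015 = 25.121 MXN

GBP/MXN = 25.1210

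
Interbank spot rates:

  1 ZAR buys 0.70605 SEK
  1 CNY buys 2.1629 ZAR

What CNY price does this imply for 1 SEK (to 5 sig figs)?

1 SEK ÷ 0.70605 = 1.41633 ZAR
1.41633 ZAR ÷ 2.1629 = 0.654829 CNY

SEK/CNY = 0.65483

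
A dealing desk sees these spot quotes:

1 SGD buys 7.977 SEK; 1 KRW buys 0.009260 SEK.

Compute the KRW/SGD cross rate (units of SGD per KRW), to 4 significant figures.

KRW/SGD = 0.001161

1 KRW × 0.009260 = 0.00926 SEK
0.00926 SEK ÷ 7.977 = 0.00116084 SGD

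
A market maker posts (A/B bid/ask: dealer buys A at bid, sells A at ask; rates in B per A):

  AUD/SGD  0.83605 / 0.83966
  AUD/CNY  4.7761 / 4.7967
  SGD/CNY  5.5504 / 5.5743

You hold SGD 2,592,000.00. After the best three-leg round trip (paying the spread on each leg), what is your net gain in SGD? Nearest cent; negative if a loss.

Net profit: SGD 52,932.58

Best loop SGD → AUD → CNY → SGD:
SGD 2,592,000.00 ÷ 0.83966 (buy AUD at ask) = AUD 3,086,963.77
AUD 3,086,963.77 × 4.7761 (sell AUD at bid) = CNY 14,743,647.67
CNY 14,743,647.67 ÷ 5.5743 (buy SGD at ask) = SGD 2,644,932.58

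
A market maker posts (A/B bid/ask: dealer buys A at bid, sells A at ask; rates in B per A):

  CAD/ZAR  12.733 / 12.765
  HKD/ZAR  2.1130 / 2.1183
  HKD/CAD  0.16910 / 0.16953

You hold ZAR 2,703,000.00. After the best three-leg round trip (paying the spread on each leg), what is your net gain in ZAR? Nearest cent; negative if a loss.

Best loop ZAR → HKD → CAD → ZAR:
ZAR 2,703,000.00 ÷ 2.1183 (buy HKD at ask) = HKD 1,276,023.23
HKD 1,276,023.23 × 0.16910 (sell HKD at bid) = CAD 215,775.53
CAD 215,775.53 × 12.733 (sell CAD at bid) = ZAR 2,747,469.79

Net profit: ZAR 44,469.79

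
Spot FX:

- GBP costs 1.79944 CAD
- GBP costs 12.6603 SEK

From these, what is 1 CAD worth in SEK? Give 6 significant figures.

1 CAD ÷ 1.79944 = 0.555728 GBP
0.555728 GBP × 12.6603 = 7.03569 SEK

CAD/SEK = 7.03569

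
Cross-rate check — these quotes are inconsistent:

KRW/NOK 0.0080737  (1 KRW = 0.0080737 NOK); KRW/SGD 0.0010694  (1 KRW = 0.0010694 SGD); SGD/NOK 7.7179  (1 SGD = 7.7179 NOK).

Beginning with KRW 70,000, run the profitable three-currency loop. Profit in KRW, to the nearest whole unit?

Profitable loop is KRW → SGD → NOK → KRW:
KRW 70,000 × 0.0010694 = SGD 74.86
SGD 74.86 × 7.7179 = NOK 577.75
NOK 577.75 ÷ 0.0080737 = KRW 71,559
Profit = KRW 71,559 − KRW 70,000

Profit: KRW 1,559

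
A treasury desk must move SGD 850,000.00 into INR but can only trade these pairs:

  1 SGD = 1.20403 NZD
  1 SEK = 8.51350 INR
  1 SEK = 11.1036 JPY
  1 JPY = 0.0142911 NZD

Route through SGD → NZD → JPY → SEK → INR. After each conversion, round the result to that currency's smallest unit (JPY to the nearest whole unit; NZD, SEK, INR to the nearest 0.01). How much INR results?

SGD 850,000.00 × 1.20403 = NZD 1,023,425.50
NZD 1,023,425.50 ÷ 0.0142911 = JPY 71,612,787
JPY 71,612,787 ÷ 11.1036 = SEK 6,449,510.70
SEK 6,449,510.70 × 8.51350 = INR 54,907,909.34

INR 54,907,909.34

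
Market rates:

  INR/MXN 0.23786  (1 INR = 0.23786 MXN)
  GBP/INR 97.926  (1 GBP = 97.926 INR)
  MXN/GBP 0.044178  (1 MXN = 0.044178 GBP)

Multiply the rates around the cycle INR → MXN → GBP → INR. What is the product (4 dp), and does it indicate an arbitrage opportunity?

1.0290 (arbitrage exists)

Around INR → MXN → GBP → INR: 1 × 0.23786 × 0.044178 × 97.926 = 1.029024
Product > 1; profitable direction is INR → MXN → GBP → INR.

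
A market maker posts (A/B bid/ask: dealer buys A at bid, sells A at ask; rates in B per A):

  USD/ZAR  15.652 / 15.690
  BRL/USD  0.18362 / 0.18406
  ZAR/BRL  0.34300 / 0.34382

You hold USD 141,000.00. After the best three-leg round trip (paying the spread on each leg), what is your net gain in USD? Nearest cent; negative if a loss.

Net profit: USD 1,005.65

Best loop USD → BRL → ZAR → USD:
USD 141,000.00 ÷ 0.18406 (buy BRL at ask) = BRL 766,054.55
BRL 766,054.55 ÷ 0.34382 (buy ZAR at ask) = ZAR 2,228,068.60
ZAR 2,228,068.60 ÷ 15.690 (buy USD at ask) = USD 142,005.65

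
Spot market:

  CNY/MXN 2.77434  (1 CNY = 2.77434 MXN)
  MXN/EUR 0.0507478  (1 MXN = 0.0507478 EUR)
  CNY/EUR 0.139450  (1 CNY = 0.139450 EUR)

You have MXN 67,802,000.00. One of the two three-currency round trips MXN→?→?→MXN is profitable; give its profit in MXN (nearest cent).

Profit: MXN 652,324.50

Profitable loop is MXN → EUR → CNY → MXN:
MXN 67,802,000.00 × 0.0507478 = EUR 3,440,802.34
EUR 3,440,802.34 ÷ 0.139450 = CNY 24,674,093.48
CNY 24,674,093.48 × 2.77434 = MXN 68,454,324.50
Profit = MXN 68,454,324.50 − MXN 67,802,000.00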